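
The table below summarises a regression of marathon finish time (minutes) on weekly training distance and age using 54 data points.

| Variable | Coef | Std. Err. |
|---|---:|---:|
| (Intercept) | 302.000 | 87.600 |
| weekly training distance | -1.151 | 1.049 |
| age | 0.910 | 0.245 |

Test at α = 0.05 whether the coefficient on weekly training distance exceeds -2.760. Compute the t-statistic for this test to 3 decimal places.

t = 1.534

Read off: b = -1.151, SE = 1.049 for weekly training distance.
H₀: β₁ = -2.760 vs H₁: β₁ > -2.760.
t = (-1.151 − (-2.760)) / 1.049 = 1.534.
df = n − k − 1 = 54 − 2 − 1 = 51.
One-sided p ≈ 0.0656, which is ≥ 0.05, so fail to reject H₀.
The data do not give significant evidence that the true slope on weekly training distance exceeds -2.760 minutes per unit, holding the other predictors fixed.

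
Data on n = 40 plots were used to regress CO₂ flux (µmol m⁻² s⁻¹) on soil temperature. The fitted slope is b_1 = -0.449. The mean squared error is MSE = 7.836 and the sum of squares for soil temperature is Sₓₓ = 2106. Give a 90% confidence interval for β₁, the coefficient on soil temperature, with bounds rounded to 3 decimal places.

(-0.552, -0.346)

SE(b_1) = √(MSE/Sₓₓ) = √(7.836/2106) = 0.0609983.
df = n − 2 = 38.
t* = t_{0.05, 38} = 1.685954.
Margin = t* × SE = 1.685954 × 0.0609983 = 0.10284.
CI: -0.449 ± 0.10284 → (-0.552, -0.346).
With 90% confidence, each one-unit increase in soil temperature is associated with a change of between -0.552 and -0.346 µmol m⁻² s⁻¹ in CO₂ flux.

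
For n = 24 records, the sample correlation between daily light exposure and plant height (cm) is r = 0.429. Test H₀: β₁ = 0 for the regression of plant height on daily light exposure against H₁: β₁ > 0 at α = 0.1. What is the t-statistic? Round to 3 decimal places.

t = r·√(n − 2)/√(1 − r²) = 0.429·√22/√0.815959 = 2.228.
df = n − 2 = 22.
One-sided p ≈ 0.0182, which is < 0.1, so reject H₀.
There is evidence of a linear association between daily light exposure and plant height.

t = 2.228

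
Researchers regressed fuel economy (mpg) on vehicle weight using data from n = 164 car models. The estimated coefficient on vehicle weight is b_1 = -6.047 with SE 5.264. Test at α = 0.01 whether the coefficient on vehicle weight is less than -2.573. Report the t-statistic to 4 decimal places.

t = -0.6600

H₀: β₁ = -2.573 vs H₁: β₁ < -2.573.
t = (b_1 − β₁⁰)/SE = (-6.047 − (-2.573)) / 5.264 = -0.6600.
df = n − 2 = 164 − 2 = 162.
One-sided p ≈ 0.2551, which is ≥ 0.01, so fail to reject H₀.
The data do not give significant evidence that the true slope on vehicle weight is below -2.573 mpg per unit.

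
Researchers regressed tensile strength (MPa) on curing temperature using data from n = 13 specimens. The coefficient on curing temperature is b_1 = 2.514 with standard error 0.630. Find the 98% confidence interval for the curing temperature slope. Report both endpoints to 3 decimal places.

(0.802, 4.226)

df = n − 2 = 13 − 2 = 11.
t* = t_{0.01, 11} = 2.718079.
Margin = t* × SE = 2.718079 × 0.630 = 1.71239.
CI: 2.514 ± 1.71239 → (0.802, 4.226).
With 98% confidence, each one-unit increase in curing temperature is associated with a change of between 0.802 and 4.226 MPa in tensile strength.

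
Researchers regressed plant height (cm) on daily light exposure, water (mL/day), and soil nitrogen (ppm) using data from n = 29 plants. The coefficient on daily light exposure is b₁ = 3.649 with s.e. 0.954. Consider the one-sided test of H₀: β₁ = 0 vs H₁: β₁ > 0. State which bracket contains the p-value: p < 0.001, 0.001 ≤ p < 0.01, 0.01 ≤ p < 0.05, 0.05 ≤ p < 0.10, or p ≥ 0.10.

t = 3.649 / 0.954 = 3.825.
df = n − k − 1 = 29 − 3 − 1 = 25.
One-sided p = P(T_{25} > t) ≈ 0.0004.
So p < 0.001.

p < 0.001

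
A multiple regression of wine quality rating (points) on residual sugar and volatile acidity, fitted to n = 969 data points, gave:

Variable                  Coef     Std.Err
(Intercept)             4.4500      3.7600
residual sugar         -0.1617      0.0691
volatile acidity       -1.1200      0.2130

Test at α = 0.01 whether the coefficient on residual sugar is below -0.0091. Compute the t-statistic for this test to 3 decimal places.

t = -2.208

Read off: b = -0.1617, SE = 0.0691 for residual sugar.
H₀: β₁ = -0.0091 vs H₁: β₁ < -0.0091.
t = (-0.1617 − (-0.0091)) / 0.0691 = -2.208.
df = n − k − 1 = 969 − 2 − 1 = 966.
One-sided p ≈ 0.0137, which is ≥ 0.01, so fail to reject H₀.
The data do not give significant evidence that the true slope on residual sugar is below -0.0091 points per unit, holding the other predictors fixed.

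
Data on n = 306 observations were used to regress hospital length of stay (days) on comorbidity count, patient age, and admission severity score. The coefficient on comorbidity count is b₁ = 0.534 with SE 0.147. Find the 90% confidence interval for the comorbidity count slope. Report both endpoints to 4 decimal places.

(0.2915, 0.7765)

df = n − k − 1 = 306 − 3 − 1 = 302.
t* = t_{0.05, 302} = 1.649915.
Margin = t* × SE = 1.649915 × 0.147 = 0.242537.
CI: 0.534 ± 0.242537 → (0.2915, 0.7765).
With 90% confidence, each one-unit increase in comorbidity count is associated with a change of between 0.2915 and 0.7765 days in hospital length of stay, holding the other predictors fixed.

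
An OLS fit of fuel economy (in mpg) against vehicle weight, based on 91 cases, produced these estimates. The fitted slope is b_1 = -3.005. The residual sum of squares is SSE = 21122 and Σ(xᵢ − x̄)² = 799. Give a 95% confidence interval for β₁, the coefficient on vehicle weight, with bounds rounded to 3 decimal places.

MSE = SSE/(n − 2) = 21122/89 = 237.326.
SE(b_1) = √(MSE/Sₓₓ) = √(237.326/799) = 0.545003.
df = n − 2 = 89.
t* = t_{0.025, 89} = 1.986979.
Margin = t* × SE = 1.986979 × 0.545003 = 1.08291.
CI: -3.005 ± 1.08291 → (-4.088, -1.922).
With 95% confidence, each one-unit increase in vehicle weight is associated with a change of between -4.088 and -1.922 mpg in fuel economy.

(-4.088, -1.922)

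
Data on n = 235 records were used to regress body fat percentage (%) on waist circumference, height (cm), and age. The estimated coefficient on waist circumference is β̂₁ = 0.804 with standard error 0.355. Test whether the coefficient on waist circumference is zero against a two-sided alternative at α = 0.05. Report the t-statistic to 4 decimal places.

H₀: β₁ = 0 vs H₁: β₁ ≠ 0.
t = (β̂₁ − β₁⁰)/SE = 0.804 / 0.355 = 2.2648.
df = n − k − 1 = 235 − 3 − 1 = 231.
Two-sided p ≈ 0.0245, which is < 0.05, so reject H₀.
There is evidence that waist circumference is associated with body fat percentage, holding the other predictors fixed.

t = 2.2648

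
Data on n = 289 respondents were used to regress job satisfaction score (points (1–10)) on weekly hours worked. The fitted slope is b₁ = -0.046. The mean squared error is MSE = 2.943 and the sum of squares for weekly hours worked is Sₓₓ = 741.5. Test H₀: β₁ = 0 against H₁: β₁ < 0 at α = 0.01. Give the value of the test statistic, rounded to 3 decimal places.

SE(b₁) = √(MSE/Sₓₓ) = √(2.943/741.5) = 0.0629999.
t = -0.046 / 0.0629999 = -0.730.
df = n − 2 = 287.
One-sided p ≈ 0.2329, which is ≥ 0.01, so fail to reject H₀.
The data do not give significant evidence that the true slope on weekly hours worked is negative.

t = -0.730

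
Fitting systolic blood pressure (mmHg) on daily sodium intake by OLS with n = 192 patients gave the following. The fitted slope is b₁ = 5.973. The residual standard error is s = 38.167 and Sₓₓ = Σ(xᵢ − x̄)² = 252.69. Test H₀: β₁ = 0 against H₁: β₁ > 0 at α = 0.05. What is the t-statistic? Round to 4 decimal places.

SE(b₁) = s/√Sₓₓ = 38.167/√252.69 = 2.40101.
t = 5.973 / 2.40101 = 2.4877.
df = n − 2 = 190.
One-sided p ≈ 0.0069, which is < 0.05, so reject H₀.
There is evidence that the true slope on daily sodium intake is positive.

t = 2.4877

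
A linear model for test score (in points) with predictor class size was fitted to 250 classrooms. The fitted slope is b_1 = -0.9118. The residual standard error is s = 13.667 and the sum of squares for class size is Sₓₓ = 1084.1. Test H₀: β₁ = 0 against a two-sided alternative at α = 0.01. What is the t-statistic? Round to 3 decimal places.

SE(b_1) = s/√Sₓₓ = 13.667/√1084.1 = 0.415086.
t = -0.9118 / 0.415086 = -2.197.
df = n − 2 = 248.
Two-sided p ≈ 0.0290, which is ≥ 0.01, so fail to reject H₀.
The data do not give significant evidence of an association between class size and test score.

t = -2.197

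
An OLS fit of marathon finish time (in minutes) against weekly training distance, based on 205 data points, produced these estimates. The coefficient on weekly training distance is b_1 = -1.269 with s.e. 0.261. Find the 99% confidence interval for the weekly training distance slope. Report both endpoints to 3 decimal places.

df = n − 2 = 205 − 2 = 203.
t* = t_{0.005, 203} = 2.600265.
Margin = t* × SE = 2.600265 × 0.261 = 0.67867.
CI: -1.269 ± 0.67867 → (-1.948, -0.590).
With 99% confidence, each one-unit increase in weekly training distance is associated with a change of between -1.948 and -0.590 minutes in marathon finish time.

(-1.948, -0.590)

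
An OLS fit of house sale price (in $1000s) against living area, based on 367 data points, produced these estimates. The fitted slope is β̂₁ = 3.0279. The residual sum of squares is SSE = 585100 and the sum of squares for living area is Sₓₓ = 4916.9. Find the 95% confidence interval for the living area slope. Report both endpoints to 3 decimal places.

MSE = SSE/(n − 2) = 585100/365 = 1603.01.
SE(β̂₁) = √(MSE/Sₓₓ) = √(1603.01/4916.9) = 0.570983.
df = n − 2 = 365.
t* = t_{0.025, 365} = 1.966485.
Margin = t* × SE = 1.966485 × 0.570983 = 1.12283.
CI: 3.0279 ± 1.12283 → (1.905, 4.151).
With 95% confidence, each one-unit increase in living area is associated with a change of between 1.905 and 4.151 $1000s in house sale price.

(1.905, 4.151)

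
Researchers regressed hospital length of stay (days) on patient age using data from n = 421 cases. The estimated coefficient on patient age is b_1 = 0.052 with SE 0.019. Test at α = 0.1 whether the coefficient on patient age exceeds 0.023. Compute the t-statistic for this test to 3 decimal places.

H₀: β₁ = 0.023 vs H₁: β₁ > 0.023.
t = (b_1 − β₁⁰)/SE = (0.052 − 0.023) / 0.019 = 1.526.
df = n − 2 = 421 − 2 = 419.
One-sided p ≈ 0.0638, which is < 0.1, so reject H₀.
There is evidence that the true slope on patient age exceeds 0.023 days per unit.

t = 1.526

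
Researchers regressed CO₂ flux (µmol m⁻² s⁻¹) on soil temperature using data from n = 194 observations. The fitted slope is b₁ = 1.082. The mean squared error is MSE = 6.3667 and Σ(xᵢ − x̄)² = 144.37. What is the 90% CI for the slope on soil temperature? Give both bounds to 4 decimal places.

(0.7349, 1.4291)

SE(b₁) = √(MSE/Sₓₓ) = √(6.3667/144.37) = 0.21.
df = n − 2 = 192.
t* = t_{0.05, 192} = 1.652829.
Margin = t* × SE = 1.652829 × 0.21 = 0.347094.
CI: 1.082 ± 0.347094 → (0.7349, 1.4291).
With 90% confidence, each one-unit increase in soil temperature is associated with a change of between 0.7349 and 1.4291 µmol m⁻² s⁻¹ in CO₂ flux.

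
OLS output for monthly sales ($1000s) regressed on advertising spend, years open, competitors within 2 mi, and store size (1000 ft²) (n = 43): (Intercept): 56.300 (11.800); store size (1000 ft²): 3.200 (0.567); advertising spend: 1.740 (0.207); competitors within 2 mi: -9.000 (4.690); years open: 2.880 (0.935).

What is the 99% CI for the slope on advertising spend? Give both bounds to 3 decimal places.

Read off: b = 1.740, SE = 0.207 for advertising spend.
df = n − k − 1 = 43 − 4 − 1 = 38.
t* = t_{0.005, 38} = 2.711558.
Margin = t* × SE = 2.711558 × 0.207 = 0.56129.
CI: 1.740 ± 0.56129 → (1.179, 2.301).

(1.179, 2.301)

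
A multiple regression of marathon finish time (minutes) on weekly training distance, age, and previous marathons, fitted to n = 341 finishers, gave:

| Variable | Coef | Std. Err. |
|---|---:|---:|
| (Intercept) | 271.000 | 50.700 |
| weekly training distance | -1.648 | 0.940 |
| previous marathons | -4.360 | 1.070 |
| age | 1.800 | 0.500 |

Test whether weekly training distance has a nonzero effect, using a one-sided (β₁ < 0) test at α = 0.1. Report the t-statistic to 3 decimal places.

t = -1.753

Read off: b = -1.648, SE = 0.940 for weekly training distance.
H₀: β₁ = 0 vs H₁: β₁ < 0.
t = -1.648 / 0.940 = -1.753.
df = n − k − 1 = 341 − 3 − 1 = 337.
One-sided p ≈ 0.0402, which is < 0.1, so reject H₀.
There is evidence that the true slope on weekly training distance is negative, holding the other predictors fixed.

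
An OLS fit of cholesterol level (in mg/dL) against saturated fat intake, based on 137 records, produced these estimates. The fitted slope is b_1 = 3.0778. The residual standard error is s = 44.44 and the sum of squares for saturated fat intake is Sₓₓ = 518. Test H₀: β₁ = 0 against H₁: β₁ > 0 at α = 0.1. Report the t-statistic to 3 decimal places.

t = 1.576

SE(b_1) = s/√Sₓₓ = 44.44/√518 = 1.95258.
t = 3.0778 / 1.95258 = 1.576.
df = n − 2 = 135.
One-sided p ≈ 0.0587, which is < 0.1, so reject H₀.
There is evidence that the true slope on saturated fat intake is positive.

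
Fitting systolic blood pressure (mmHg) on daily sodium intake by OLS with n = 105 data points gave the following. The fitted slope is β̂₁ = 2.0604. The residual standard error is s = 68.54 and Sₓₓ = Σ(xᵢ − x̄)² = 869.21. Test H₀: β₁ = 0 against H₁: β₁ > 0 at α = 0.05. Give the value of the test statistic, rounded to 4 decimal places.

t = 0.8863

SE(β̂₁) = s/√Sₓₓ = 68.54/√869.21 = 2.32478.
t = 2.0604 / 2.32478 = 0.8863.
df = n − 2 = 103.
One-sided p ≈ 0.1888, which is ≥ 0.05, so fail to reject H₀.
The data do not give significant evidence that the true slope on daily sodium intake is positive.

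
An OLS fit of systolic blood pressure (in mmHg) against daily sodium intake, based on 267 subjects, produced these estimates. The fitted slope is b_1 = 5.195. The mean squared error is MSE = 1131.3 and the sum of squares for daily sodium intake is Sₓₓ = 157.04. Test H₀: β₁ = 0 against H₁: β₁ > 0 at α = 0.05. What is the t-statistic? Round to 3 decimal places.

t = 1.936

SE(b_1) = √(MSE/Sₓₓ) = √(1131.3/157.04) = 2.68401.
t = 5.195 / 2.68401 = 1.936.
df = n − 2 = 265.
One-sided p ≈ 0.0270, which is < 0.05, so reject H₀.
There is evidence that the true slope on daily sodium intake is positive.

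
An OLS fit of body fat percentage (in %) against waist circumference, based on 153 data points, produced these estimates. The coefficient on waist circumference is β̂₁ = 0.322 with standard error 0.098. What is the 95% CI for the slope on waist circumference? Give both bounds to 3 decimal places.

(0.128, 0.516)

df = n − 2 = 153 − 2 = 151.
t* = t_{0.025, 151} = 1.975799.
Margin = t* × SE = 1.975799 × 0.098 = 0.19363.
CI: 0.322 ± 0.19363 → (0.128, 0.516).
With 95% confidence, each one-unit increase in waist circumference is associated with a change of between 0.128 and 0.516 % in body fat percentage.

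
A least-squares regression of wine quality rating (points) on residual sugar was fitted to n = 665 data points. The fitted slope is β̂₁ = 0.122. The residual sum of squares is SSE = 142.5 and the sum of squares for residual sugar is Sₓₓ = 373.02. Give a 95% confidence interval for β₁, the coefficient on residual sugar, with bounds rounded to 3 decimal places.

MSE = SSE/(n − 2) = 142.5/663 = 0.214932.
SE(β̂₁) = √(MSE/Sₓₓ) = √(0.214932/373.02) = 0.0240041.
df = n − 2 = 663.
t* = t_{0.025, 663} = 1.963549.
Margin = t* × SE = 1.963549 × 0.0240041 = 0.04713.
CI: 0.122 ± 0.04713 → (0.075, 0.169).
With 95% confidence, each one-unit increase in residual sugar is associated with a change of between 0.075 and 0.169 points in wine quality rating.

(0.075, 0.169)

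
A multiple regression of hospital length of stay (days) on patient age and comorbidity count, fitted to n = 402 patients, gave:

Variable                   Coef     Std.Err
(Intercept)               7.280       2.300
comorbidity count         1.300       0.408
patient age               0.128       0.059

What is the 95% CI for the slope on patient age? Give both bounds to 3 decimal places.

Read off: b = 0.128, SE = 0.059 for patient age.
df = n − k − 1 = 402 − 2 − 1 = 399.
t* = t_{0.025, 399} = 1.965927.
Margin = t* × SE = 1.965927 × 0.059 = 0.11599.
CI: 0.128 ± 0.11599 → (0.012, 0.244).

(0.012, 0.244)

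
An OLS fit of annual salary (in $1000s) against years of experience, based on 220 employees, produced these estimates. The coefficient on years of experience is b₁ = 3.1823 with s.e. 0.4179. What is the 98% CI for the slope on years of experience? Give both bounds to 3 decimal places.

(2.203, 4.162)

df = n − 2 = 220 − 2 = 218.
t* = t_{0.01, 218} = 2.343575.
Margin = t* × SE = 2.343575 × 0.4179 = 0.97938.
CI: 3.1823 ± 0.97938 → (2.203, 4.162).
With 98% confidence, each one-unit increase in years of experience is associated with a change of between 2.203 and 4.162 $1000s in annual salary.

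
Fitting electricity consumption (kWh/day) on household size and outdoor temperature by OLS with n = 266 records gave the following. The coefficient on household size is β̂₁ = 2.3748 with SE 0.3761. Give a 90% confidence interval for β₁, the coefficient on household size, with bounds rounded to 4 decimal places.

df = n − k − 1 = 266 − 2 − 1 = 263.
t* = t_{0.05, 263} = 1.650668.
Margin = t* × SE = 1.650668 × 0.3761 = 0.620816.
CI: 2.3748 ± 0.620816 → (1.7540, 2.9956).
With 90% confidence, each one-unit increase in household size is associated with a change of between 1.7540 and 2.9956 kWh/day in electricity consumption, holding the other predictors fixed.

(1.7540, 2.9956)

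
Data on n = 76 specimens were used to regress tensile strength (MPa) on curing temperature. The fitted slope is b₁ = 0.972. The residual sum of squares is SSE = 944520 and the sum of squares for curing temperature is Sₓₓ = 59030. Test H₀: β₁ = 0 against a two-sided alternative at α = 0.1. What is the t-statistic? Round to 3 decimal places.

MSE = SSE/(n − 2) = 944520/74 = 12763.8.
SE(b₁) = √(MSE/Sₓₓ) = √(12763.8/59030) = 0.465.
t = 0.972 / 0.465 = 2.090.
df = n − 2 = 74.
Two-sided p ≈ 0.0400, which is < 0.1, so reject H₀.
There is evidence that curing temperature is associated with tensile strength.

t = 2.090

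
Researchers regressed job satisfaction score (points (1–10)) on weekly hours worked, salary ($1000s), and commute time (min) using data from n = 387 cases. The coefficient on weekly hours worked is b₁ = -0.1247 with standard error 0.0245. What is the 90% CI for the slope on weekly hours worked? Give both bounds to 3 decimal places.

(-0.165, -0.084)

df = n − k − 1 = 387 − 3 − 1 = 383.
t* = t_{0.05, 383} = 1.648842.
Margin = t* × SE = 1.648842 × 0.0245 = 0.04040.
CI: -0.1247 ± 0.04040 → (-0.165, -0.084).
With 90% confidence, each one-unit increase in weekly hours worked is associated with a change of between -0.165 and -0.084 points (1–10) in job satisfaction score, holding the other predictors fixed.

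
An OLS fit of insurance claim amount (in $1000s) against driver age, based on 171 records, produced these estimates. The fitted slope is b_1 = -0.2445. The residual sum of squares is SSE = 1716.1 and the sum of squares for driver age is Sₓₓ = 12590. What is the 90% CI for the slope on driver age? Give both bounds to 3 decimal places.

MSE = SSE/(n − 2) = 1716.1/169 = 10.1544.
SE(b_1) = √(MSE/Sₓₓ) = √(10.1544/12590) = 0.0283998.
df = n − 2 = 169.
t* = t_{0.05, 169} = 1.65392.
Margin = t* × SE = 1.65392 × 0.0283998 = 0.04697.
CI: -0.2445 ± 0.04697 → (-0.291, -0.198).
With 90% confidence, each one-unit increase in driver age is associated with a change of between -0.291 and -0.198 $1000s in insurance claim amount.

(-0.291, -0.198)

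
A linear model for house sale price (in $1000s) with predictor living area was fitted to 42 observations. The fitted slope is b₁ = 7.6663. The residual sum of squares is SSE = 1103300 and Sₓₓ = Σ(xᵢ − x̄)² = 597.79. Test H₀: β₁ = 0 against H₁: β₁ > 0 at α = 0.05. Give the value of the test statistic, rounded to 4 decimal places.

t = 1.1286

MSE = SSE/(n − 2) = 1103300/40 = 27582.5.
SE(b₁) = √(MSE/Sₓₓ) = √(27582.5/597.79) = 6.7927.
t = 7.6663 / 6.7927 = 1.1286.
df = n − 2 = 40.
One-sided p ≈ 0.1329, which is ≥ 0.05, so fail to reject H₀.
The data do not give significant evidence that the true slope on living area is positive.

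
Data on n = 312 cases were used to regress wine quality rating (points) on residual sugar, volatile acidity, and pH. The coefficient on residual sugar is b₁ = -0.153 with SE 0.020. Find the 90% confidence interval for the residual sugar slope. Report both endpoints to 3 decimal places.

(-0.186, -0.120)

df = n − k − 1 = 312 − 3 − 1 = 308.
t* = t_{0.05, 308} = 1.649816.
Margin = t* × SE = 1.649816 × 0.020 = 0.03300.
CI: -0.153 ± 0.03300 → (-0.186, -0.120).
With 90% confidence, each one-unit increase in residual sugar is associated with a change of between -0.186 and -0.120 points in wine quality rating, holding the other predictors fixed.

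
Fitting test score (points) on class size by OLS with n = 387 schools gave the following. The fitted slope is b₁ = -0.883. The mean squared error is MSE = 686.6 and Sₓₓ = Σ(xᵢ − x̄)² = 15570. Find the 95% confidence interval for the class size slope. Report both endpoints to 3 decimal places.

(-1.296, -0.470)

SE(b₁) = √(MSE/Sₓₓ) = √(686.6/15570) = 0.209994.
df = n − 2 = 385.
t* = t_{0.025, 385} = 1.966145.
Margin = t* × SE = 1.966145 × 0.209994 = 0.41288.
CI: -0.883 ± 0.41288 → (-1.296, -0.470).
With 95% confidence, each one-unit increase in class size is associated with a change of between -1.296 and -0.470 points in test score.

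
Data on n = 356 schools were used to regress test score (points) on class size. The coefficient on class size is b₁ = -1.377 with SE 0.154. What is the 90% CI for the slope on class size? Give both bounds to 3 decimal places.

df = n − 2 = 356 − 2 = 354.
t* = t_{0.05, 354} = 1.649169.
Margin = t* × SE = 1.649169 × 0.154 = 0.25397.
CI: -1.377 ± 0.25397 → (-1.631, -1.123).
With 90% confidence, each one-unit increase in class size is associated with a change of between -1.631 and -1.123 points in test score.

(-1.631, -1.123)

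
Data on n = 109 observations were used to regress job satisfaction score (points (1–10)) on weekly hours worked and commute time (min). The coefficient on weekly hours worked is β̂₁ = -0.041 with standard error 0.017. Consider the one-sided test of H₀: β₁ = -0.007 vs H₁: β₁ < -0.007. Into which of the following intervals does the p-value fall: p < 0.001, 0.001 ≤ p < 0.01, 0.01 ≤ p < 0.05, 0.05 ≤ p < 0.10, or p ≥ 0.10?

t = (-0.041 − (-0.007)) / 0.017 = -2.000.
df = n − k − 1 = 109 − 2 − 1 = 106.
One-sided p = P(T_{106} < t) ≈ 0.0240.
So 0.01 ≤ p < 0.05.

0.01 ≤ p < 0.05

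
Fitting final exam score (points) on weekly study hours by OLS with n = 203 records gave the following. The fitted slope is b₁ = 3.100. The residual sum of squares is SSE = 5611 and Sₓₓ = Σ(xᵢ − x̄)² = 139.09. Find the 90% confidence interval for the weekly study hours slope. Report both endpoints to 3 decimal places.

(2.360, 3.840)

MSE = SSE/(n − 2) = 5611/201 = 27.9154.
SE(b₁) = √(MSE/Sₓₓ) = √(27.9154/139.09) = 0.447996.
df = n − 2 = 201.
t* = t_{0.05, 201} = 1.65247.
Margin = t* × SE = 1.65247 × 0.447996 = 0.74030.
CI: 3.100 ± 0.74030 → (2.360, 3.840).
With 90% confidence, each one-unit increase in weekly study hours is associated with a change of between 2.360 and 3.840 points in final exam score.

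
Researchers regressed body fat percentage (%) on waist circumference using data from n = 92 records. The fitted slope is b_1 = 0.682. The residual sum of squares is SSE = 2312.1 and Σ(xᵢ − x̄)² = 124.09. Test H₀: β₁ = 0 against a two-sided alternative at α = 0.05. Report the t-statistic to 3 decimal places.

MSE = SSE/(n − 2) = 2312.1/90 = 25.69.
SE(b_1) = √(MSE/Sₓₓ) = √(25.69/124.09) = 0.455002.
t = 0.682 / 0.455002 = 1.499.
df = n − 2 = 90.
Two-sided p ≈ 0.1374, which is ≥ 0.05, so fail to reject H₀.
The data do not give significant evidence of an association between waist circumference and body fat percentage.

t = 1.499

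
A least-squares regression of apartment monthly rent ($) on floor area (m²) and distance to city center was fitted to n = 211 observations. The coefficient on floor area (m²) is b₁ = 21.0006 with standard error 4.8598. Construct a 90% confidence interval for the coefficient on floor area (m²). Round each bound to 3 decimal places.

df = n − k − 1 = 211 − 2 − 1 = 208.
t* = t_{0.05, 208} = 1.652212.
Margin = t* × SE = 1.652212 × 4.8598 = 8.02942.
CI: 21.0006 ± 8.02942 → (12.971, 29.030).
With 90% confidence, each one-unit increase in floor area (m²) is associated with a change of between 12.971 and 29.030 $ in apartment monthly rent, holding the other predictors fixed.

(12.971, 29.030)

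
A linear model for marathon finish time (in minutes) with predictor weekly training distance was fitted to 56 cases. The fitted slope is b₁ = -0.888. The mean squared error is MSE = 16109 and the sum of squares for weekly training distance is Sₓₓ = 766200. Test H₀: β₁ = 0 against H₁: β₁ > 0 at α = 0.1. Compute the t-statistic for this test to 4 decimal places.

SE(b₁) = √(MSE/Sₓₓ) = √(16109/766200) = 0.144998.
t = -0.888 / 0.144998 = -6.1242.
df = n − 2 = 54.
One-sided p ≈ 1.0000, which is ≥ 0.1, so fail to reject H₀.
The data do not give significant evidence that the true slope on weekly training distance is positive.

t = -6.1242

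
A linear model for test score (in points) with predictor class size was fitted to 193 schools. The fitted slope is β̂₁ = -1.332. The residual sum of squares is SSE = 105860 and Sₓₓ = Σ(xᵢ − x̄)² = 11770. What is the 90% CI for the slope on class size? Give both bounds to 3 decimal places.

(-1.691, -0.973)

MSE = SSE/(n − 2) = 105860/191 = 554.241.
SE(β̂₁) = √(MSE/Sₓₓ) = √(554.241/11770) = 0.217001.
df = n − 2 = 191.
t* = t_{0.05, 191} = 1.652871.
Margin = t* × SE = 1.652871 × 0.217001 = 0.35867.
CI: -1.332 ± 0.35867 → (-1.691, -0.973).
With 90% confidence, each one-unit increase in class size is associated with a change of between -1.691 and -0.973 points in test score.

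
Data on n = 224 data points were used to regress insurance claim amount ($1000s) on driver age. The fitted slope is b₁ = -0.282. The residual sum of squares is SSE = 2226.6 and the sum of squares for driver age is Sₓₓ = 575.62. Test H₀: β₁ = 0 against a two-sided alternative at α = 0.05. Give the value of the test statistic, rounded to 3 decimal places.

MSE = SSE/(n − 2) = 2226.6/222 = 10.0297.
SE(b₁) = √(MSE/Sₓₓ) = √(10.0297/575.62) = 0.132001.
t = -0.282 / 0.132001 = -2.136.
df = n − 2 = 222.
Two-sided p ≈ 0.0337, which is < 0.05, so reject H₀.
There is evidence that driver age is associated with insurance claim amount.

t = -2.136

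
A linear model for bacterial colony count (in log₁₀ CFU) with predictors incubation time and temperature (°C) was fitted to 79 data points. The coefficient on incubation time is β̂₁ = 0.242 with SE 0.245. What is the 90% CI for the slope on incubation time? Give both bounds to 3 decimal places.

(-0.166, 0.650)

df = n − k − 1 = 79 − 2 − 1 = 76.
t* = t_{0.05, 76} = 1.665151.
Margin = t* × SE = 1.665151 × 0.245 = 0.40796.
CI: 0.242 ± 0.40796 → (-0.166, 0.650).
With 90% confidence, each one-unit increase in incubation time is associated with a change of between -0.166 and 0.650 log₁₀ CFU in bacterial colony count, holding the other predictors fixed.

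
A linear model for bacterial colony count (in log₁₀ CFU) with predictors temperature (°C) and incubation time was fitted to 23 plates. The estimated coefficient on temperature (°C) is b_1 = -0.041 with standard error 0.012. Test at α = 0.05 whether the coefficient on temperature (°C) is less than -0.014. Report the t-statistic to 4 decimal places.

t = -2.2500

H₀: β₁ = -0.014 vs H₁: β₁ < -0.014.
t = (b_1 − β₁⁰)/SE = (-0.041 − (-0.014)) / 0.012 = -2.2500.
df = n − k − 1 = 23 − 2 − 1 = 20.
One-sided p ≈ 0.0179, which is < 0.05, so reject H₀.
There is evidence that the true slope on temperature (°C) is below -0.014 log₁₀ CFU per unit, holding the other predictors fixed.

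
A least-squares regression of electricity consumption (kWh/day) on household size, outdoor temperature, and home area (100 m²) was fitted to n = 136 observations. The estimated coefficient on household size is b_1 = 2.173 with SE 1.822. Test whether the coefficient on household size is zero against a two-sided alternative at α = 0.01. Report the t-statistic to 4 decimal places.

t = 1.1926

H₀: β₁ = 0 vs H₁: β₁ ≠ 0.
t = (b_1 − β₁⁰)/SE = 2.173 / 1.822 = 1.1926.
df = n − k − 1 = 136 − 3 − 1 = 132.
Two-sided p ≈ 0.2351, which is ≥ 0.01, so fail to reject H₀.
The data do not give significant evidence of an association between household size and electricity consumption, after adjusting for the other predictors.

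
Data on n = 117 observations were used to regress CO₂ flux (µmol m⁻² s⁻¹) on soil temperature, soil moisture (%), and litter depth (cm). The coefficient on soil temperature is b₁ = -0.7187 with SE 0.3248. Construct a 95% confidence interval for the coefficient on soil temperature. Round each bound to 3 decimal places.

df = n − k − 1 = 117 − 3 − 1 = 113.
t* = t_{0.025, 113} = 1.98118.
Margin = t* × SE = 1.98118 × 0.3248 = 0.64349.
CI: -0.7187 ± 0.64349 → (-1.362, -0.075).
With 95% confidence, each one-unit increase in soil temperature is associated with a change of between -1.362 and -0.075 µmol m⁻² s⁻¹ in CO₂ flux, holding the other predictors fixed.

(-1.362, -0.075)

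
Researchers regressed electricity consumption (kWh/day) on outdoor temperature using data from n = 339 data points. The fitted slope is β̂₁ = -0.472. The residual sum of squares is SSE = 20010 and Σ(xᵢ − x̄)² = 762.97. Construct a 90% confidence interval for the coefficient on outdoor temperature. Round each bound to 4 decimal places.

MSE = SSE/(n − 2) = 20010/337 = 59.3769.
SE(β̂₁) = √(MSE/Sₓₓ) = √(59.3769/762.97) = 0.278968.
df = n − 2 = 337.
t* = t_{0.05, 337} = 1.649388.
Margin = t* × SE = 1.649388 × 0.278968 = 0.460127.
CI: -0.472 ± 0.460127 → (-0.9321, -0.0119).
With 90% confidence, each one-unit increase in outdoor temperature is associated with a change of between -0.9321 and -0.0119 kWh/day in electricity consumption.

(-0.9321, -0.0119)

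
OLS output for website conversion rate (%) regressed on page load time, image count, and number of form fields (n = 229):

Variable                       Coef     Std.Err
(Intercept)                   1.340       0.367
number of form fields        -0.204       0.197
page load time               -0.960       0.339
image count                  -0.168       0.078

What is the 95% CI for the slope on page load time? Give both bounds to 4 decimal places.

Read off: b = -0.960, SE = 0.339 for page load time.
df = n − k − 1 = 229 − 3 − 1 = 225.
t* = t_{0.025, 225} = 1.970563.
Margin = t* × SE = 1.970563 × 0.339 = 0.668021.
CI: -0.960 ± 0.668021 → (-1.6280, -0.2920).

(-1.6280, -0.2920)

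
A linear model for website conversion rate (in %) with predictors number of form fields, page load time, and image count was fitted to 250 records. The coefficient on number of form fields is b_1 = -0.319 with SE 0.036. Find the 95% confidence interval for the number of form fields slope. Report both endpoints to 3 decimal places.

(-0.390, -0.248)

df = n − k − 1 = 250 − 3 − 1 = 246.
t* = t_{0.025, 246} = 1.969654.
Margin = t* × SE = 1.969654 × 0.036 = 0.07091.
CI: -0.319 ± 0.07091 → (-0.390, -0.248).
With 95% confidence, each one-unit increase in number of form fields is associated with a change of between -0.390 and -0.248 % in website conversion rate, holding the other predictors fixed.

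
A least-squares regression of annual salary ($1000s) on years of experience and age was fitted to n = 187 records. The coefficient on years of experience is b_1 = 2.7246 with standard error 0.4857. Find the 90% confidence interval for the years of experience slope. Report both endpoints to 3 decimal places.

(1.922, 3.528)

df = n − k − 1 = 187 − 2 − 1 = 184.
t* = t_{0.05, 184} = 1.653177.
Margin = t* × SE = 1.653177 × 0.4857 = 0.80295.
CI: 2.7246 ± 0.80295 → (1.922, 3.528).
With 90% confidence, each one-unit increase in years of experience is associated with a change of between 1.922 and 3.528 $1000s in annual salary, holding the other predictors fixed.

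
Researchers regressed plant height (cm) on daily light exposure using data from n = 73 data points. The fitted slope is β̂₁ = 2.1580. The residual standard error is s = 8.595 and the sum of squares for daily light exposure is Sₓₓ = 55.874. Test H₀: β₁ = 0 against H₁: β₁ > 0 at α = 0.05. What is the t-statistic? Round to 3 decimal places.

SE(β̂₁) = s/√Sₓₓ = 8.595/√55.874 = 1.14985.
t = 2.1580 / 1.14985 = 1.877.
df = n − 2 = 71.
One-sided p ≈ 0.0323, which is < 0.05, so reject H₀.
There is evidence that the true slope on daily light exposure is positive.

t = 1.877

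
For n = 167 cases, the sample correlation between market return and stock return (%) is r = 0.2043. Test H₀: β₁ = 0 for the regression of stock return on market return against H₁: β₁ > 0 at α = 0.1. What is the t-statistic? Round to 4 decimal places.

t = r·√(n − 2)/√(1 − r²) = 0.2043·√165/√0.958262 = 2.6808.
df = n − 2 = 165.
One-sided p ≈ 0.0040, which is < 0.1, so reject H₀.
There is evidence of a linear association between market return and stock return.

t = 2.6808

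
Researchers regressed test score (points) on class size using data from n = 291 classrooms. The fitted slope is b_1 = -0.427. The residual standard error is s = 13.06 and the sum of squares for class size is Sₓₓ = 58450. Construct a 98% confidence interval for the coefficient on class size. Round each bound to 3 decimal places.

(-0.553, -0.301)

SE(b_1) = s/√Sₓₓ = 13.06/√58450 = 0.0540195.
df = n − 2 = 289.
t* = t_{0.01, 289} = 2.33932.
Margin = t* × SE = 2.33932 × 0.0540195 = 0.12637.
CI: -0.427 ± 0.12637 → (-0.553, -0.301).
With 98% confidence, each one-unit increase in class size is associated with a change of between -0.553 and -0.301 points in test score.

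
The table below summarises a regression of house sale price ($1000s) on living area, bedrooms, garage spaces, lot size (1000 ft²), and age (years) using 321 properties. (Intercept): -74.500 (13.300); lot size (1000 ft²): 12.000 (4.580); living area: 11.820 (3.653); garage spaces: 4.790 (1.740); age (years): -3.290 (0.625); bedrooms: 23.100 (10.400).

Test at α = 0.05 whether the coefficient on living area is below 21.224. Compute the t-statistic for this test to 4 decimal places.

t = -2.5743

Read off: b = 11.820, SE = 3.653 for living area.
H₀: β₁ = 21.224 vs H₁: β₁ < 21.224.
t = (11.820 − 21.224) / 3.653 = -2.5743.
df = n − k − 1 = 321 − 5 − 1 = 315.
One-sided p ≈ 0.0053, which is < 0.05, so reject H₀.
There is evidence that the true slope on living area is below 21.224 $1000s per unit, holding the other predictors fixed.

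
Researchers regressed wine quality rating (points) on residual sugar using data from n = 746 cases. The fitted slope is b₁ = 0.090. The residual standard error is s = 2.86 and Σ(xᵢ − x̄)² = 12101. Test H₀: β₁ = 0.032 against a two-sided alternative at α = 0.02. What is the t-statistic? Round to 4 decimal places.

t = 2.2309

SE(b₁) = s/√Sₓₓ = 2.86/√12101 = 0.0259989.
t = (0.090 − 0.032) / 0.0259989 = 2.2309.
df = n − 2 = 744.
Two-sided p ≈ 0.0260, which is ≥ 0.02, so fail to reject H₀.
The data are consistent with a true slope of 0.032 points per unit of residual sugar.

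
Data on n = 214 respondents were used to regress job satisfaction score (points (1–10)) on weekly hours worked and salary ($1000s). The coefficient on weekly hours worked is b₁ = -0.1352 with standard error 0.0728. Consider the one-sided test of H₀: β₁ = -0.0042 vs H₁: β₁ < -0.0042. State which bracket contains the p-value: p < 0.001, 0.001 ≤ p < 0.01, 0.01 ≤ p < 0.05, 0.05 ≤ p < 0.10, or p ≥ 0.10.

0.01 ≤ p < 0.05

t = (-0.1352 − (-0.0042)) / 0.0728 = -1.799.
df = n − k − 1 = 214 − 2 − 1 = 211.
One-sided p = P(T_{211} < t) ≈ 0.0367.
So 0.01 ≤ p < 0.05.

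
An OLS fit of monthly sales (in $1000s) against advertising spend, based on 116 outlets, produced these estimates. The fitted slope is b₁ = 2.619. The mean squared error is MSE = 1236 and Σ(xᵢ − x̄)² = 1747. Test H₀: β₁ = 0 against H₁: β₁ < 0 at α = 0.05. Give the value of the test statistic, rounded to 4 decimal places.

SE(b₁) = √(MSE/Sₓₓ) = √(1236/1747) = 0.841129.
t = 2.619 / 0.841129 = 3.1137.
df = n − 2 = 114.
One-sided p ≈ 0.9988, which is ≥ 0.05, so fail to reject H₀.
The data do not give significant evidence that the true slope on advertising spend is negative.

t = 3.1137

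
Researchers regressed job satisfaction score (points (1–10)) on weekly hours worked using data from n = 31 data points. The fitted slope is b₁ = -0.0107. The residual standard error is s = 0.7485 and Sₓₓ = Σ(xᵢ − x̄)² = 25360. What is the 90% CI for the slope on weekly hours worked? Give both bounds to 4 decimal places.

SE(b₁) = s/√Sₓₓ = 0.7485/√25360 = 0.00470021.
df = n − 2 = 29.
t* = t_{0.05, 29} = 1.699127.
Margin = t* × SE = 1.699127 × 0.00470021 = 0.007986.
CI: -0.0107 ± 0.007986 → (-0.0187, -0.0027).
With 90% confidence, each one-unit increase in weekly hours worked is associated with a change of between -0.0187 and -0.0027 points (1–10) in job satisfaction score.

(-0.0187, -0.0027)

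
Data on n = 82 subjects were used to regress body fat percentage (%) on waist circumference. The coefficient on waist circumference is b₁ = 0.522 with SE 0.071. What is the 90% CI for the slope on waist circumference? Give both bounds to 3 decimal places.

(0.404, 0.640)

df = n − 2 = 82 − 2 = 80.
t* = t_{0.05, 80} = 1.664125.
Margin = t* × SE = 1.664125 × 0.071 = 0.11815.
CI: 0.522 ± 0.11815 → (0.404, 0.640).
With 90% confidence, each one-unit increase in waist circumference is associated with a change of between 0.404 and 0.640 % in body fat percentage.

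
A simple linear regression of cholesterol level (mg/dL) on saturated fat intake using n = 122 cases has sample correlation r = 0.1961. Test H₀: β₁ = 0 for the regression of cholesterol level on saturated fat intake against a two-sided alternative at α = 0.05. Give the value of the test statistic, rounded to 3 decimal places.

t = 2.191

t = r·√(n − 2)/√(1 − r²) = 0.1961·√120/√0.961545 = 2.191.
df = n − 2 = 120.
Two-sided p ≈ 0.0304, which is < 0.05, so reject H₀.
There is evidence of a linear association between saturated fat intake and cholesterol level.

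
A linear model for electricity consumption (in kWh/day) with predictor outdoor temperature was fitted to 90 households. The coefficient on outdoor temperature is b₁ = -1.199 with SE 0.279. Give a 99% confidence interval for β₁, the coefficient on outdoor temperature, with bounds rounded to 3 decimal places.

(-1.934, -0.464)

df = n − 2 = 90 − 2 = 88.
t* = t_{0.005, 88} = 2.632858.
Margin = t* × SE = 2.632858 × 0.279 = 0.73457.
CI: -1.199 ± 0.73457 → (-1.934, -0.464).
With 99% confidence, each one-unit increase in outdoor temperature is associated with a change of between -1.934 and -0.464 kWh/day in electricity consumption.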